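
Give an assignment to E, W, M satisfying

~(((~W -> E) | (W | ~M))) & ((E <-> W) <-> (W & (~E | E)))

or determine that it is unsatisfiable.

Unsatisfiable

Case W = True: the conjunct ~(((~W -> E) | (W | ~M))) becomes ~((True | True)) = False.
Case W = False: the formula simplifies to ~((E | ~M)) & E.
  E = True: the conjunct ~((E | ~M)) becomes ~((True | ~M)) = False.
  E = False: the conjunct E is False.
Both cases fail — unsatisfiable.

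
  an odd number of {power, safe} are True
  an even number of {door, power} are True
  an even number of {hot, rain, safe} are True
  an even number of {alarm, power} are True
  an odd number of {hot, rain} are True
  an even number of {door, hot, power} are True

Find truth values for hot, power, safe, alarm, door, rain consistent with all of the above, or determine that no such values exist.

hot = False; power = False; safe = True; alarm = False; door = False; rain = True

{power, safe}: 1 true → odd ✓
{door, power}: 0 true → even ✓
{hot, rain, safe}: 2 true → even ✓
{alarm, power}: 0 true → even ✓
{hot, rain}: 1 true → odd ✓
{door, hot, power}: 0 true → even ✓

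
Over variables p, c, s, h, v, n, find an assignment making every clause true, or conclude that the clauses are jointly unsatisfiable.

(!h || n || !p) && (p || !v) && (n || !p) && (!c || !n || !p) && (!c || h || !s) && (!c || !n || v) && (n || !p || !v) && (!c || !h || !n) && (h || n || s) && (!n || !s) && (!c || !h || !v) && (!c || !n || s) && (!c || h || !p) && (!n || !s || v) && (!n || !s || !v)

p: True, c: False, s: False, h: True, v: False, n: True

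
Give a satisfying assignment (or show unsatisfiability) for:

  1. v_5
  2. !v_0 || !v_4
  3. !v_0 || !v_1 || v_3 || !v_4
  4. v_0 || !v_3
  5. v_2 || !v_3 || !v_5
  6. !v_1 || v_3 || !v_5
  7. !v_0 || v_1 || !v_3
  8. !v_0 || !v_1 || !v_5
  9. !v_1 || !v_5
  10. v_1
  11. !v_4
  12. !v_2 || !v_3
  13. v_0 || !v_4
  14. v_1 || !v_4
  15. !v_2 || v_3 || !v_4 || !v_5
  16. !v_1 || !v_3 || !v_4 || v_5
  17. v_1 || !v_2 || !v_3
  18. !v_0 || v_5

Case v_1 = True:
  (v_5) forces v_5 = True.
  Clause (!v_1 || !v_5) is falsified — contradiction.
Case v_1 = False:
  Clause (v_1) is falsified — contradiction.
Both cases fail, so the formula is unsatisfiable.

UNSATISFIABLE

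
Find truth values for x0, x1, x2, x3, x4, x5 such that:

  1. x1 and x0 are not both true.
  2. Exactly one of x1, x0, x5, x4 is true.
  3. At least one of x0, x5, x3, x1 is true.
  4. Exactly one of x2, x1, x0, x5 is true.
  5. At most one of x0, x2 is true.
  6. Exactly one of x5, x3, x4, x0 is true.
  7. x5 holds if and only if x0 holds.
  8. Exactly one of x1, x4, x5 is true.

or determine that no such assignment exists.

x0 = False, x1 = True, x2 = False, x3 = True, x4 = False, x5 = False

  (1) x1=T, x0=F — not both ✓
  (2) {x1, x0, x5, x4}: 1 true — exactly one ✓
  (3) {x0, x5, x3, x1}: 2 true — at least one ✓
  (4) {x2, x1, x0, x5}: 1 true — exactly one ✓
  (5) {x0, x2}: 0 true — at most one ✓
  (6) {x5, x3, x4, x0}: 1 true — exactly one ✓
  (7) x5=F, x0=F — same ✓
  (8) {x1, x4, x5}: 1 true — exactly one ✓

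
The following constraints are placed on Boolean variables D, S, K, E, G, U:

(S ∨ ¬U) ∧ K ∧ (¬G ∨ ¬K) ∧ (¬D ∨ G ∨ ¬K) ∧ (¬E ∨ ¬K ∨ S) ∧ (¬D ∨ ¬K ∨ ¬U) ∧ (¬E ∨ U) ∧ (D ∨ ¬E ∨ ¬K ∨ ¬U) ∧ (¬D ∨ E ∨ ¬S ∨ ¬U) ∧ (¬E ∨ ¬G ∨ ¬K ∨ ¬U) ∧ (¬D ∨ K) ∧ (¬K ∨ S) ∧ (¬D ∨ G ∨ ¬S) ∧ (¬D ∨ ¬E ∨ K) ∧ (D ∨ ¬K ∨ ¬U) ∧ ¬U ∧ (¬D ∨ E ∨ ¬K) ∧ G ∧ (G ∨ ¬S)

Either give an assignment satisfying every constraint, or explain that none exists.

Case K = True:
  (¬G ∨ ¬K) forces G = False.
  Clause (G) is falsified — contradiction.
Case K = False:
  Clause (K) is falsified — contradiction.
Both cases fail, so the formula is unsatisfiable.

The formula is unsatisfiable.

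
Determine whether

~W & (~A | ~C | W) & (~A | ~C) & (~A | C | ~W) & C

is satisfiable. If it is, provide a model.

Unit clause (~W) forces W = False.
Unit clause (C) forces C = True.
In (~A | ~C | W) only ~A is left, so A = False.
Check each clause:
  (~W): ~W holds.
  (~A | ~C | W): ~A holds.
  (~A | ~C): ~A holds.
  (~A | C | ~W): ~A holds.
  (C): C holds.
All clauses satisfied.

W: False, A: False, C: True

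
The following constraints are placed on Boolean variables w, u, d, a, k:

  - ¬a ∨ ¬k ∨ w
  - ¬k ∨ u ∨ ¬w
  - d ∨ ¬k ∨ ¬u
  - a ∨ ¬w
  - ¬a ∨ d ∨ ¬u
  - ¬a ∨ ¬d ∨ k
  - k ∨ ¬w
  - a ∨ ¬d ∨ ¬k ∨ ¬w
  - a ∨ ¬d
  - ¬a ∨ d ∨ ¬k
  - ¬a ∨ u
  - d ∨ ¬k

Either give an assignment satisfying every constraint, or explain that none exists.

w=F, u=F, d=F, a=F, k=F

Set w = False.
Set u = False.
  then (¬a ∨ u) forces a = False.
  then (a ∨ ¬d) forces d = False.
  then (d ∨ ¬k) forces k = False.
All clauses satisfied.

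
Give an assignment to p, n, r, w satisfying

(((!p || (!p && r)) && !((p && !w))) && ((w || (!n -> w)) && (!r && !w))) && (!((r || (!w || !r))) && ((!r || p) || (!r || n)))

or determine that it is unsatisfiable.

No satisfying assignment exists.

The conjunct !((r || (!w || !r))) is unsatisfiable on its own:
  r=F, w=F: evaluates to False.
  r=F, w=T: evaluates to False.
  r=T, w=F: evaluates to False.
  r=T, w=T: evaluates to False.
So the whole conjunction is unsatisfiable.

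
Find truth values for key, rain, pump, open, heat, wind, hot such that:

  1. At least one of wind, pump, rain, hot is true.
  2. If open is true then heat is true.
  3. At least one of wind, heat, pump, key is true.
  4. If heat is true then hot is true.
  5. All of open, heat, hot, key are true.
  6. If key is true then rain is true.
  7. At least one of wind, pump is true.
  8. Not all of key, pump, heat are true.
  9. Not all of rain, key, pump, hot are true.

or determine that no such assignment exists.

key = True, rain = True, pump = False, open = True, heat = True, wind = True, hot = True

  (1) {wind, pump, rain, hot}: 3 true — at least one ✓
  (2) open=T ⇒ heat: T ✓
  (3) {wind, heat, pump, key}: 3 true — at least one ✓
  (4) heat=T ⇒ hot: T ✓
  (5) {open, heat, hot, key}: all 4 true ✓
  (6) key=T ⇒ rain: T ✓
  (7) {wind, pump}: 1 true — at least one ✓
  (8) {key, pump, heat}: 2/3 true — not all ✓
  (9) {rain, key, pump, hot}: 3/4 true — not all ✓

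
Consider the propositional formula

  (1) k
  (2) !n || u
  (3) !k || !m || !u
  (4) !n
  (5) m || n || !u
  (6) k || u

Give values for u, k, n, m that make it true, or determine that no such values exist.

u: False, k: True, n: False, m: False

Unit clause (k) forces k = True.
Unit clause (!n) forces n = False.
Try u = True:
  (!k || !m || !u) forces m = False.
  clause (m || n || !u) is falsified — backtrack.
So u = False.
Set m = False.
Check each clause:
  (k): k holds.
  (!n || u): !n holds.
  (!k || !m || !u): !m holds.
  (!n): !n holds.
  (m || n || !u): !u holds.
  (k || u): k holds.
All clauses satisfied.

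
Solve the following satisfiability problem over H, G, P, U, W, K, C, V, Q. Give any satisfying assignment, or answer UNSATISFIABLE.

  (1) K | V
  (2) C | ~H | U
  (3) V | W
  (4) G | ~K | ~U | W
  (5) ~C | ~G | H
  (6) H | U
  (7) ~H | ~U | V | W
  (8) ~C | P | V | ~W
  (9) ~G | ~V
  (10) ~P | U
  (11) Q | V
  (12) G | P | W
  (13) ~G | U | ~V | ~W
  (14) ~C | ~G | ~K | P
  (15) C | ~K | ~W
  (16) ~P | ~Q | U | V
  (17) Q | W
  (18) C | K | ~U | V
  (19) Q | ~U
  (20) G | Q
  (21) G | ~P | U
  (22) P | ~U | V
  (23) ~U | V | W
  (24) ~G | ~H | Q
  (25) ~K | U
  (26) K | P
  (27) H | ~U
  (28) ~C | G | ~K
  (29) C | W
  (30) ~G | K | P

H = True, G = True, P = True, U = True, W = True, K = True, C = True, V = False, Q = True

Try H = False:
  (H | U) forces U = True.
  clause (H | ~U) is falsified — backtrack.
So H = True.
Set G = True.
  then (~G | ~V) forces V = False.
  then (Q | V) forces Q = True.
  then (K | V) forces K = True.
  then (V | W) forces W = True.
  then (C | ~K | ~W) forces C = True.
  then (~K | U) forces U = True.
  then (~C | P | V | ~W) forces P = True.
All clauses satisfied.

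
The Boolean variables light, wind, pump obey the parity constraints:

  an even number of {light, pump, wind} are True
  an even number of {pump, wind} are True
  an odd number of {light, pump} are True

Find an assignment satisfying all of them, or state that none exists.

light=F, wind=T, pump=T

{light, pump, wind}: 2 true → even ✓
{pump, wind}: 2 true → even ✓
{light, pump}: 1 true → odd ✓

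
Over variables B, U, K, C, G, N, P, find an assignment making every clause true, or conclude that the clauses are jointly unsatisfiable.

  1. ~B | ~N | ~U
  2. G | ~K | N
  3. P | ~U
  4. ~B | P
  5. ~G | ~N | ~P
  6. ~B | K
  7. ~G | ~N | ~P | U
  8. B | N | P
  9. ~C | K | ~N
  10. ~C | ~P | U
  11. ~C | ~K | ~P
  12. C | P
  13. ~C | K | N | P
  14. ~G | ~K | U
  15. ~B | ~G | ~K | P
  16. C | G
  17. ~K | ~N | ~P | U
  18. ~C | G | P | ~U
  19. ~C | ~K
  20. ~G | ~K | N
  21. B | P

B: False; U: True; K: False; C: True; G: False; N: False; P: True

Set B = False.
  then (B | P) forces P = True.
Set U = True.
Try K = True:
  (~C | ~K | ~P) forces C = False.
  (C | G) forces G = True.
  (~G | ~N | ~P) forces N = False.
  clause (~G | ~K | N) is falsified — backtrack.
So K = False.
Set C = True.
  then (~C | K | ~N) forces N = False.
Set G = False.
All clauses satisfied.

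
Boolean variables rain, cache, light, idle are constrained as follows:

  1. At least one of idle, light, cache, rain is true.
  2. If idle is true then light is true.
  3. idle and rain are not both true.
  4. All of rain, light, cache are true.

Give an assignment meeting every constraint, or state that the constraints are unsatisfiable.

rain = True, cache = True, light = True, idle = False

  (1) {idle, light, cache, rain}: 3 true — at least one ✓
  (2) idle=F ⇒ light: vacuous ✓
  (3) idle=F, rain=T — not both ✓
  (4) {rain, light, cache}: all 3 true ✓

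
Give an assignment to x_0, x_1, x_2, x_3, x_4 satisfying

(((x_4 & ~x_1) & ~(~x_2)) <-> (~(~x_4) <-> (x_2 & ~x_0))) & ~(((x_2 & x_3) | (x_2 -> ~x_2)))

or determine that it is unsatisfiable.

x_0: False; x_1: False; x_2: True; x_3: False; x_4: True

  ((x_4 & ~x_1) & ~(~x_2)) <-> (~(~x_4) <-> (x_2 & ~x_0)) = True
    (x_4 & ~x_1) & ~(~x_2) = True
      x_4 & ~x_1 = True
        ~x_1 = True
      ~(~x_2) = True
        ~x_2 = False
    ~(~x_4) <-> (x_2 & ~x_0) = True
      ~(~x_4) = True
        ~x_4 = False
      x_2 & ~x_0 = True
        ~x_0 = True
  ~(((x_2 & x_3) | (x_2 -> ~x_2))) = True
    (x_2 & x_3) | (x_2 -> ~x_2) = False
      x_2 & x_3 = False
      x_2 -> ~x_2 = False
        ~x_2 = False
Both conjuncts True, so the formula holds.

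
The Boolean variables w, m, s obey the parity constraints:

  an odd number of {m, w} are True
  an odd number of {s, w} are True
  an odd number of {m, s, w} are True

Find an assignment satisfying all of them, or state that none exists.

w: True, m: False, s: False

{m, w}: 1 true → odd ✓
{s, w}: 1 true → odd ✓
{m, s, w}: 1 true → odd ✓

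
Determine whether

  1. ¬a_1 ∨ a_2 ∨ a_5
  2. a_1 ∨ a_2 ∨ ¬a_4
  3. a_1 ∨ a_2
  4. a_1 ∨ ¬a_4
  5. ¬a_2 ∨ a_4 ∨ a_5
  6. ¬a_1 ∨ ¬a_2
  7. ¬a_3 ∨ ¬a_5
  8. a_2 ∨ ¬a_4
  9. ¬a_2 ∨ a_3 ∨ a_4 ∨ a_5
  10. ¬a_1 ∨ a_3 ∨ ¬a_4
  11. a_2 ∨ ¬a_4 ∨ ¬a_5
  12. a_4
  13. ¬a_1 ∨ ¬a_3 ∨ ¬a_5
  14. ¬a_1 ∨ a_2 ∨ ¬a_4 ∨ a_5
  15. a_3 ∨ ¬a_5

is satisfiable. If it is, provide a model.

Case a_4 = True:
  (a_1 ∨ ¬a_4) forces a_1 = True.
  (¬a_1 ∨ ¬a_2) forces a_2 = False.
  Clause (a_2 ∨ ¬a_4) is falsified — contradiction.
Case a_4 = False:
  Clause (a_4) is falsified — contradiction.
Both cases fail, so the formula is unsatisfiable.

The formula is unsatisfiable.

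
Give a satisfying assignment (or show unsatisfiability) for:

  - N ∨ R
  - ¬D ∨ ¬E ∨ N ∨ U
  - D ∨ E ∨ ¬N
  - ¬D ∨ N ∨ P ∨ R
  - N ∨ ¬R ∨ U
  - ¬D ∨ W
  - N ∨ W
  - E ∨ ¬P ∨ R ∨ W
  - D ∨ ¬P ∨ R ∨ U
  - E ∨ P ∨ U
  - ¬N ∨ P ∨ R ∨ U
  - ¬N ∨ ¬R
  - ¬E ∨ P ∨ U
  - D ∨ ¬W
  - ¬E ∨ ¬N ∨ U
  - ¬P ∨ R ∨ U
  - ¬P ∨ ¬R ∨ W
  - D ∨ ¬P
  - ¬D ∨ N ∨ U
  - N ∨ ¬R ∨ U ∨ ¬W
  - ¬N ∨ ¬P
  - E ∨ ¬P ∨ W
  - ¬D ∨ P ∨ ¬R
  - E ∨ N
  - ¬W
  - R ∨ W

UNSATISFIABLE

Case W = True:
  Clause (¬W) is falsified — contradiction.
Case W = False:
  (¬D ∨ W) forces D = False.
  (N ∨ W) forces N = True.
  (D ∨ E ∨ ¬N) forces E = True.
  (¬N ∨ ¬R) forces R = False.
  Clause (R ∨ W) is falsified — contradiction.
Both cases fail, so the formula is unsatisfiable.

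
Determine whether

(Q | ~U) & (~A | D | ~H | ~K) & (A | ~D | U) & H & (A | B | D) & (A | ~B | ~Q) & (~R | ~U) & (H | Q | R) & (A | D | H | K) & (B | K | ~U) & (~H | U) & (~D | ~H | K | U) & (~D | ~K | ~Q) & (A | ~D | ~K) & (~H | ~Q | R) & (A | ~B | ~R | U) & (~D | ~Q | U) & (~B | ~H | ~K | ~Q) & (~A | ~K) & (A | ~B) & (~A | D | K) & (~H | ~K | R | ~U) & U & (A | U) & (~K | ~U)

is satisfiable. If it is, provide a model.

Case U = True:
  (Q | ~U) forces Q = True.
  (H) forces H = True.
  (~R | ~U) forces R = False.
  Clause (~H | ~Q | R) is falsified — contradiction.
Case U = False:
  Clause (U) is falsified — contradiction.
Both cases fail, so the formula is unsatisfiable.

Unsatisfiable — no assignment works.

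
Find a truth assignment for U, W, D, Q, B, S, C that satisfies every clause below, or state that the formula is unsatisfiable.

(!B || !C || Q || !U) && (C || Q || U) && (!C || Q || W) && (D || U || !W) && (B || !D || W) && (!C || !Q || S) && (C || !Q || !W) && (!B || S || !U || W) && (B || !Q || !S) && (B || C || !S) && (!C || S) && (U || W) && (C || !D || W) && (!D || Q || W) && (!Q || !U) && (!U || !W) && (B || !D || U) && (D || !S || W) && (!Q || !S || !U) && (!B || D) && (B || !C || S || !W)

U: False, W: True, D: True, Q: False, B: True, S: True, C: True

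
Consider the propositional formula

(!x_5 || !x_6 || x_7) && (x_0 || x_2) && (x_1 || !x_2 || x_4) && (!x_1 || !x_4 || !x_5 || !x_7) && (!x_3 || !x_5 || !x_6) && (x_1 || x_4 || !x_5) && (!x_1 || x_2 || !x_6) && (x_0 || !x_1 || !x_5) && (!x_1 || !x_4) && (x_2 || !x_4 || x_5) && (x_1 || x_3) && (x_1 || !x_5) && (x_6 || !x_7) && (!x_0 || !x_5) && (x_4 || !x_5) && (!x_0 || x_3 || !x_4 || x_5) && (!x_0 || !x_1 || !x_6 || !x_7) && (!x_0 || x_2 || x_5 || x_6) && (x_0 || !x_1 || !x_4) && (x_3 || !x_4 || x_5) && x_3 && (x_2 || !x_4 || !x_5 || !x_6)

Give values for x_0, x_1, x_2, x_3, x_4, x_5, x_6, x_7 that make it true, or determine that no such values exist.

Unit clause (x_3) forces x_3 = True.
Set x_0 = False.
  then (x_0 || x_2) forces x_2 = True.
Set x_1 = True.
  then (x_0 || !x_1 || !x_5) forces x_5 = False.
  then (!x_1 || !x_4) forces x_4 = False.
Set x_6 = True.
Set x_7 = True.
All clauses satisfied.

x_0: False, x_1: True, x_2: True, x_3: True, x_4: False, x_5: False, x_6: True, x_7: True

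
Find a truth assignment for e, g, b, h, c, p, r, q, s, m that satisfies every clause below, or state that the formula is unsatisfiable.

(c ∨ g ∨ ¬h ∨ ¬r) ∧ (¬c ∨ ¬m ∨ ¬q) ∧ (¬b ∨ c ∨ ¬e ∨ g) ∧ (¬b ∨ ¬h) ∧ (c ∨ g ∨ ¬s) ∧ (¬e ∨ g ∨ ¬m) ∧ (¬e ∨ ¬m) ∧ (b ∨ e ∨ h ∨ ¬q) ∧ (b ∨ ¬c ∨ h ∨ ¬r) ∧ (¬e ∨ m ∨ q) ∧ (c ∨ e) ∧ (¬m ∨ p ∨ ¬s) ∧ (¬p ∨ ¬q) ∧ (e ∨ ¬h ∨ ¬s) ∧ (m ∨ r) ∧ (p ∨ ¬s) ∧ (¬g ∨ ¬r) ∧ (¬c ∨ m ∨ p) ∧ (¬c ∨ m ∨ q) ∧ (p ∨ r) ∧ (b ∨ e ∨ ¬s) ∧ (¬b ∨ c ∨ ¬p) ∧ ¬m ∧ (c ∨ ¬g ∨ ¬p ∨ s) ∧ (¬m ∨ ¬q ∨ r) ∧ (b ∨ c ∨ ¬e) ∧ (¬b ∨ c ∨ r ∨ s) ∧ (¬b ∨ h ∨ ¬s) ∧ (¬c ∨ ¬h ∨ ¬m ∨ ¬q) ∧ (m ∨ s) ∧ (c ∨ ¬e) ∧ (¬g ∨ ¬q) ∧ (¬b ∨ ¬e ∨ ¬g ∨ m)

Unsatisfiable — no assignment works.

Case c = True:
  (¬m) forces m = False.
  (m ∨ r) forces r = True.
  (¬g ∨ ¬r) forces g = False.
  (¬c ∨ m ∨ p) forces p = True.
  (¬p ∨ ¬q) forces q = False.
  Clause (¬c ∨ m ∨ q) is falsified — contradiction.
Case c = False:
  (c ∨ e) forces e = True.
  Clause (c ∨ ¬e) is falsified — contradiction.
Both cases fail, so the formula is unsatisfiable.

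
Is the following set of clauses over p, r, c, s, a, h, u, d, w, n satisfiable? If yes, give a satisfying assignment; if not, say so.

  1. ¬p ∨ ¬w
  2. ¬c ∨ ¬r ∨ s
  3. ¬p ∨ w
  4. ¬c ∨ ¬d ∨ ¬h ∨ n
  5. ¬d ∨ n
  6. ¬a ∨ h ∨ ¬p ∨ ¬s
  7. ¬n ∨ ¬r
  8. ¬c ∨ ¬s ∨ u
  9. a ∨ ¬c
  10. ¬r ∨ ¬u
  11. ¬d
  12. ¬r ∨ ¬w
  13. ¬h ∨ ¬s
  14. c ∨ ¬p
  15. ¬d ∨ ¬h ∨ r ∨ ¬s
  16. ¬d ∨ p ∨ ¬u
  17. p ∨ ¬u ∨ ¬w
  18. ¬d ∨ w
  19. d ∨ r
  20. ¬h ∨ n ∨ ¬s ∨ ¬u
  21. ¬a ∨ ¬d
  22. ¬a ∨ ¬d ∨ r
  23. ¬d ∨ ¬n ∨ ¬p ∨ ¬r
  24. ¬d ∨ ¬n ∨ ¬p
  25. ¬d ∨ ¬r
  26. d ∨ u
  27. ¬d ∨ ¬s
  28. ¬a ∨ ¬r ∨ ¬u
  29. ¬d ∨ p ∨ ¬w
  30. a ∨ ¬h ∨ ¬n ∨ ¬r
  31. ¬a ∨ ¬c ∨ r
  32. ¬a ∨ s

Case u = True:
  (¬r ∨ ¬u) forces r = False.
  (¬d) forces d = False.
  Clause (d ∨ r) is falsified — contradiction.
Case u = False:
  (¬d) forces d = False.
  Clause (d ∨ u) is falsified — contradiction.
Both cases fail, so the formula is unsatisfiable.

The formula is unsatisfiable.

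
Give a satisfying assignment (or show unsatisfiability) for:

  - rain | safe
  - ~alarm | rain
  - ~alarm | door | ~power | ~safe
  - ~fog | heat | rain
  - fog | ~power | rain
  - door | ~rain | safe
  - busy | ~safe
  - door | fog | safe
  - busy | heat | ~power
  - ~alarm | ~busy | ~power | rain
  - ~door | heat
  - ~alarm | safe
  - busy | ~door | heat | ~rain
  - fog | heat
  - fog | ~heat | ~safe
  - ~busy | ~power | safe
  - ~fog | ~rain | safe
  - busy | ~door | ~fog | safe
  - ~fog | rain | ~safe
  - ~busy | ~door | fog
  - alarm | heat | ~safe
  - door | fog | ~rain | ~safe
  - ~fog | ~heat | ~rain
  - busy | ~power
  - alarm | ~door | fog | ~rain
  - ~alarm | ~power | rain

Set rain = True.
Try fog = False:
  (fog | heat) forces heat = True.
  (fog | ~heat | ~safe) forces safe = False.
  (door | ~rain | safe) forces door = True.
  (~alarm | safe) forces alarm = False.
  clause (alarm | ~door | fog | ~rain) is falsified — backtrack.
So fog = True.
  then (~fog | ~rain | safe) forces safe = True.
  then (~fog | ~heat | ~rain) forces heat = False.
  then (busy | ~safe) forces busy = True.
  then (~door | heat) forces door = False.
  then (alarm | heat | ~safe) forces alarm = True.
  then (~alarm | door | ~power | ~safe) forces power = False.
All clauses satisfied.

rain = True, fog = True, door = False, power = False, busy = True, heat = False, alarm = True, safe = True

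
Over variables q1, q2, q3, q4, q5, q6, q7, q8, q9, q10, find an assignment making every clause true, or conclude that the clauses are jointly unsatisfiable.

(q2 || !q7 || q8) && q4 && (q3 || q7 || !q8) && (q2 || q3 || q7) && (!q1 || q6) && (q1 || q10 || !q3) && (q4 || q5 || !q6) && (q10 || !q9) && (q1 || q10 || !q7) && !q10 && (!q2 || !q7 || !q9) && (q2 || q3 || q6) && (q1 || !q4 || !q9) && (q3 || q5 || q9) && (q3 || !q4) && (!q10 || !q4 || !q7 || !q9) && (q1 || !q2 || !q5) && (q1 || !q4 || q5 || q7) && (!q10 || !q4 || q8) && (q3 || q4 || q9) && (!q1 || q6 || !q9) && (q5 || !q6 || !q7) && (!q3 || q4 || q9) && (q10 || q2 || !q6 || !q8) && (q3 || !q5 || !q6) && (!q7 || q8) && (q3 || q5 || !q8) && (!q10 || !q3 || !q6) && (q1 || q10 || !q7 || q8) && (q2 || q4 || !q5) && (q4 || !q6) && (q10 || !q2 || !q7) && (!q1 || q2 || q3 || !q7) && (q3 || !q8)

q1 = True, q2 = True, q3 = True, q4 = True, q5 = False, q6 = True, q7 = False, q8 = False, q9 = False, q10 = False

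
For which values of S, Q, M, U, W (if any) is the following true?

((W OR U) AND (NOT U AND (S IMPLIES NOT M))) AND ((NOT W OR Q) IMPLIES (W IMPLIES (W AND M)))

S: False; Q: False; M: True; U: False; W: True

  (W OR U) AND (NOT U AND (S IMPLIES NOT M)) = True
    W OR U = True
    NOT U AND (S IMPLIES NOT M) = True
      NOT U = True
      S IMPLIES NOT M = True
        NOT M = False
  (NOT W OR Q) IMPLIES (W IMPLIES (W AND M)) = True
    NOT W OR Q = False
      NOT W = False
    W IMPLIES (W AND M) = True
      W AND M = True
Both conjuncts True, so the formula holds.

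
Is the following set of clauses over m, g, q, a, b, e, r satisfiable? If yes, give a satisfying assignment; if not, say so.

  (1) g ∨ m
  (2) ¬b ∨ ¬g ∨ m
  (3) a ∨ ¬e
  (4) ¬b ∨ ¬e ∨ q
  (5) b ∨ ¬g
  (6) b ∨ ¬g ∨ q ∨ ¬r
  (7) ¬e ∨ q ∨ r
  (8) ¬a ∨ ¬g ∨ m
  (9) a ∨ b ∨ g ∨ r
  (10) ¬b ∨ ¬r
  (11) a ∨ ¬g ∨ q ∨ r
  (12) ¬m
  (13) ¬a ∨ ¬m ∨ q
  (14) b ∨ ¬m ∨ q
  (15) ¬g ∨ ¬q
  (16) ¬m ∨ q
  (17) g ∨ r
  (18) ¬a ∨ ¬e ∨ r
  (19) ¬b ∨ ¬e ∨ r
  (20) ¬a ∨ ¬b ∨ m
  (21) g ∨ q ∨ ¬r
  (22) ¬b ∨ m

Unsatisfiable — no assignment works.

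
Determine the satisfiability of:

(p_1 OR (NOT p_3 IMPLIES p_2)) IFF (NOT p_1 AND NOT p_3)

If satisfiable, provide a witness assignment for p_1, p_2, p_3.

p_1: False, p_2: True, p_3: False

  (p_1 OR (NOT p_3 IMPLIES p_2)) IFF (NOT p_1 AND NOT p_3) = True
    p_1 OR (NOT p_3 IMPLIES p_2) = True
      NOT p_3 IMPLIES p_2 = True
        NOT p_3 = True
    NOT p_1 AND NOT p_3 = True
      NOT p_1 = True
      NOT p_3 = True
The formula evaluates to True.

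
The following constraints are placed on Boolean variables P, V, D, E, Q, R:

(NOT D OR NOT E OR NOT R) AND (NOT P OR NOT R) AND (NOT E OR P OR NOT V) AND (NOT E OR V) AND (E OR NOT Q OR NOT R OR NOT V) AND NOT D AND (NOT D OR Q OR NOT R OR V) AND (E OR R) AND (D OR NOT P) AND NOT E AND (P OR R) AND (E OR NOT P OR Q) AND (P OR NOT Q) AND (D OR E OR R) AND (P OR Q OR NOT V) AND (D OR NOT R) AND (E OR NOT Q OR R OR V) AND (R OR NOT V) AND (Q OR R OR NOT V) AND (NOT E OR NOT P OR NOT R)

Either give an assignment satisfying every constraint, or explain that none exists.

Unsatisfiable — no assignment works.

Case E = True:
  Clause (NOT E) is falsified — contradiction.
Case E = False:
  (NOT D) forces D = False.
  (E OR R) forces R = True.
  Clause (D OR NOT R) is falsified — contradiction.
Both cases fail, so the formula is unsatisfiable.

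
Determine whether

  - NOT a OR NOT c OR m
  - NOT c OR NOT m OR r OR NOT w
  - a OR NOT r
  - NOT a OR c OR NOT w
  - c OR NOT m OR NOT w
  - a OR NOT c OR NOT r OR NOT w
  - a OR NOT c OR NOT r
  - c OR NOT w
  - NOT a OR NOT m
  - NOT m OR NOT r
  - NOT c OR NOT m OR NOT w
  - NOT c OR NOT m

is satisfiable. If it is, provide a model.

a: False, r: False, c: True, w: True, m: False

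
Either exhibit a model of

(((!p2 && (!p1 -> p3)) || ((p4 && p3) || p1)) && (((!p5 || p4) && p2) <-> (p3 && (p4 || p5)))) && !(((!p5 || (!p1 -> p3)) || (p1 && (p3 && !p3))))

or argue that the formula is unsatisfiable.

Case p3 = True: the conjunct !(((!p5 || (!p1 -> p3)) || (p1 && (p3 && !p3)))) becomes !((True || False)) = False.
Case p3 = False: the formula simplifies to (((!p2 && p1) || p1) && !(((!p5 || p4) && p2))) && !((!p5 || p1)).
  p1 = True: the conjunct !((!p5 || p1)) becomes !((!p5 || True)) = False.
  p1 = False: the conjunct (!p2 && p1) || p1 becomes (!p2 && False) || False = False.
Both cases fail — unsatisfiable.

UNSATISFIABLE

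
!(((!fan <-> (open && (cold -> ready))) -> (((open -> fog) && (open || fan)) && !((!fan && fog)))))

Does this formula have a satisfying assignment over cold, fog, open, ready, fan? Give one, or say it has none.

cold=F, fog=F, open=T, ready=T, fan=F

  !(((!fan <-> (open && (cold -> ready))) -> (((open -> fog) && (open || fan)) && !((!fan && fog))))) = True
    (!fan <-> (open && (cold -> ready))) -> (((open -> fog) && (open || fan)) && !((!fan && fog))) = False
      !fan <-> (open && (cold -> ready)) = True
        !fan = True
        open && (cold -> ready) = True
          cold -> ready = True
      ((open -> fog) && (open || fan)) && !((!fan && fog)) = False
        (open -> fog) && (open || fan) = False
          open -> fog = False
          open || fan = True
        !((!fan && fog)) = True
          !fan && fog = False
            !fan = True
The formula evaluates to True.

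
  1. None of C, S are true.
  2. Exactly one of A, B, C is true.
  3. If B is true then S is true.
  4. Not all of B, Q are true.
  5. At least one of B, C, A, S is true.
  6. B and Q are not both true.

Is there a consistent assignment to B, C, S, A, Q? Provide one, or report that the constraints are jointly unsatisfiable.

B: False; C: False; S: False; A: True; Q: True

  (1) {C, S}: 0 true — none ✓
  (2) {A, B, C}: 1 true — exactly one ✓
  (3) B=F ⇒ S: vacuous ✓
  (4) {B, Q}: 1/2 true — not all ✓
  (5) {B, C, A, S}: 1 true — at least one ✓
  (6) B=F, Q=T — not both ✓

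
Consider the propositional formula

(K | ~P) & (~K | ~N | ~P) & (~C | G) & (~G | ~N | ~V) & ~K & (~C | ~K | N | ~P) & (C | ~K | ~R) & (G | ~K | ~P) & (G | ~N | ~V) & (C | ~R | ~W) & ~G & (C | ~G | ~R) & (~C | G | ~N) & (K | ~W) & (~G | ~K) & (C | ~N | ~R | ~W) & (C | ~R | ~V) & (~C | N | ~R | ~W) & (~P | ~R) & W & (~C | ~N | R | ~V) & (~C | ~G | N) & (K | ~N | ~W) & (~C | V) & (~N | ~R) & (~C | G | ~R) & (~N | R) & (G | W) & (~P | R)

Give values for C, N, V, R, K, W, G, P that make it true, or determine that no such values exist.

Unsatisfiable — no assignment works.

Case W = True:
  (~K) forces K = False.
  Clause (K | ~W) is falsified — contradiction.
Case W = False:
  Clause (W) is falsified — contradiction.
Both cases fail, so the formula is unsatisfiable.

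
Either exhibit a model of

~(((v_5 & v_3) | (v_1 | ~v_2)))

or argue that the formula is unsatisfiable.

v_1: False, v_2: True, v_3: False, v_5: True

  ~(((v_5 & v_3) | (v_1 | ~v_2))) = True
    (v_5 & v_3) | (v_1 | ~v_2) = False
      v_5 & v_3 = False
      v_1 | ~v_2 = False
        ~v_2 = False
The formula evaluates to True.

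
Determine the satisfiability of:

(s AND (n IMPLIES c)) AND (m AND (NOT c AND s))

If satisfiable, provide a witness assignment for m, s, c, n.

m = True; s = True; c = False; n = False

  s AND (n IMPLIES c) = True
    n IMPLIES c = True
  m AND (NOT c AND s) = True
    NOT c AND s = True
      NOT c = True
Both conjuncts True, so the formula holds.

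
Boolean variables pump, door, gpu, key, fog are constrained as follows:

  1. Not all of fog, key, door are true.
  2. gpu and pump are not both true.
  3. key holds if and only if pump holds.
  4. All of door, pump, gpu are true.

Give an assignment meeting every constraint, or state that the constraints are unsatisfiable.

Unsatisfiable — no assignment works.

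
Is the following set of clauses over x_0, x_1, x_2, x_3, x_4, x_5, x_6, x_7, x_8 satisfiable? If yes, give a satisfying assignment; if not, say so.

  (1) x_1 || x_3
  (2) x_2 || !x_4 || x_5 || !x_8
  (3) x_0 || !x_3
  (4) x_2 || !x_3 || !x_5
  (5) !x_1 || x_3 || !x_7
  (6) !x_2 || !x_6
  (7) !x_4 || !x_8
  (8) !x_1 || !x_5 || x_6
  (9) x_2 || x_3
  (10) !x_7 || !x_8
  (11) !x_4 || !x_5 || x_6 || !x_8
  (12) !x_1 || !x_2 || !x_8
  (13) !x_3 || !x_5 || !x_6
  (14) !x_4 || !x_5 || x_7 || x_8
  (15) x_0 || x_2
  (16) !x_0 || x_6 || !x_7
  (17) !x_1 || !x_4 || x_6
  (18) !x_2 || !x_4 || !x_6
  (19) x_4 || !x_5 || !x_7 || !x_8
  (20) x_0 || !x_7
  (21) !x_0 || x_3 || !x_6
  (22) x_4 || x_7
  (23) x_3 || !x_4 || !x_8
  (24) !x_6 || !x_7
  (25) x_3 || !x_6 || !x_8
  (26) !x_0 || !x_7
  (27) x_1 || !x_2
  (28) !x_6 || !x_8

x_0: True, x_1: True, x_2: False, x_3: True, x_4: True, x_5: False, x_6: True, x_7: False, x_8: False

Set x_0 = True.
  then (!x_0 || !x_7) forces x_7 = False.
  then (x_4 || x_7) forces x_4 = True.
  then (!x_4 || !x_8) forces x_8 = False.
  then (!x_4 || !x_5 || x_7 || x_8) forces x_5 = False.
Set x_1 = True.
  then (!x_1 || !x_4 || x_6) forces x_6 = True.
  then (!x_2 || !x_4 || !x_6) forces x_2 = False.
  then (!x_0 || x_3 || !x_6) forces x_3 = True.
All clauses satisfied.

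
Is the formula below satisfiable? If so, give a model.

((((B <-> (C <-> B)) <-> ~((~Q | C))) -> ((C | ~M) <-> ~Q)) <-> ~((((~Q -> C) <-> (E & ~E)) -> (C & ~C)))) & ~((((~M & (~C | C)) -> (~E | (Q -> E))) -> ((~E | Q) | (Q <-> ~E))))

Unsatisfiable — no assignment works.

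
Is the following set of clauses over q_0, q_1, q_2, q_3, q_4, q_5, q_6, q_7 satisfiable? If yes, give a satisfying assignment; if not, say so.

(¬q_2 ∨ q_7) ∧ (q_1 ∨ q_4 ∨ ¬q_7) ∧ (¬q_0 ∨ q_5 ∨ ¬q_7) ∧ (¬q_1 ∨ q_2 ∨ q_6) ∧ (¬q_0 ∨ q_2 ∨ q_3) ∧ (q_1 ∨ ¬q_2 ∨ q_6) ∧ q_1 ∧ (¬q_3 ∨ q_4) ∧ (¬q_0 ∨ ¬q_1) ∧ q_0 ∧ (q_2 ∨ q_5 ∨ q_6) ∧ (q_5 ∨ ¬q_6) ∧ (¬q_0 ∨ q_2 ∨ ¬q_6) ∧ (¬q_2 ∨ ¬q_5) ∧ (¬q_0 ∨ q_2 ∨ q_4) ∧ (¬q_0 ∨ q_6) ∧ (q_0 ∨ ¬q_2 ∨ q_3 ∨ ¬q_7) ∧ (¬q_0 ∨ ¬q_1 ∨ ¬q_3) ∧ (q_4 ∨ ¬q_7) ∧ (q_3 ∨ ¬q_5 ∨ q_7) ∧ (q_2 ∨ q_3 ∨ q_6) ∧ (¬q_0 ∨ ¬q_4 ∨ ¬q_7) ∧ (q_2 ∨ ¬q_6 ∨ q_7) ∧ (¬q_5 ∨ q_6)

Unsatisfiable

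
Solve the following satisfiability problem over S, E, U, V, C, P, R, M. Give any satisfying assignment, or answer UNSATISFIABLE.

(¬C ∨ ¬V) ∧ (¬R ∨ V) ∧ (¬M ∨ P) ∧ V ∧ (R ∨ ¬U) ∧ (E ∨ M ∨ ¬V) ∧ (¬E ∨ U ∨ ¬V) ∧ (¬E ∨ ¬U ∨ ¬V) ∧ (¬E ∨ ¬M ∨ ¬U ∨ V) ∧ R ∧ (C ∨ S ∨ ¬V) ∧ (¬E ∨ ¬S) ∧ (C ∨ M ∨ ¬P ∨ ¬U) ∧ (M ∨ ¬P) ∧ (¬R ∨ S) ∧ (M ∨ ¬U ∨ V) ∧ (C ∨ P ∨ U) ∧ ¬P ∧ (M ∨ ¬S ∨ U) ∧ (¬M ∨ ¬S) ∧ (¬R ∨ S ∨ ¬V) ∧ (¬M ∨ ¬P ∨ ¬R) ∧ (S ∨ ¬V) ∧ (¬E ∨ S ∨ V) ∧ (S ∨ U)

The formula is unsatisfiable.

Case V = True:
  (¬C ∨ ¬V) forces C = False.
  (R) forces R = True.
  (C ∨ S ∨ ¬V) forces S = True.
  (¬E ∨ ¬S) forces E = False.
  (E ∨ M ∨ ¬V) forces M = True.
  Clause (¬M ∨ ¬S) is falsified — contradiction.
Case V = False:
  Clause (V) is falsified — contradiction.
Both cases fail, so the formula is unsatisfiable.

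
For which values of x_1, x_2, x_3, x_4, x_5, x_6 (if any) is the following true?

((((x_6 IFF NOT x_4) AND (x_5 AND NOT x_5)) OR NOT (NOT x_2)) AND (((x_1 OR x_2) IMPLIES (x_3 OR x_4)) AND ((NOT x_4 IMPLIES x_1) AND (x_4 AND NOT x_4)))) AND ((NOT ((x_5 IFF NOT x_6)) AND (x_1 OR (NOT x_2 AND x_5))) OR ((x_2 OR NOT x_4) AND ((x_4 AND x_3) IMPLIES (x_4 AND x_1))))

Unsatisfiable — no assignment works.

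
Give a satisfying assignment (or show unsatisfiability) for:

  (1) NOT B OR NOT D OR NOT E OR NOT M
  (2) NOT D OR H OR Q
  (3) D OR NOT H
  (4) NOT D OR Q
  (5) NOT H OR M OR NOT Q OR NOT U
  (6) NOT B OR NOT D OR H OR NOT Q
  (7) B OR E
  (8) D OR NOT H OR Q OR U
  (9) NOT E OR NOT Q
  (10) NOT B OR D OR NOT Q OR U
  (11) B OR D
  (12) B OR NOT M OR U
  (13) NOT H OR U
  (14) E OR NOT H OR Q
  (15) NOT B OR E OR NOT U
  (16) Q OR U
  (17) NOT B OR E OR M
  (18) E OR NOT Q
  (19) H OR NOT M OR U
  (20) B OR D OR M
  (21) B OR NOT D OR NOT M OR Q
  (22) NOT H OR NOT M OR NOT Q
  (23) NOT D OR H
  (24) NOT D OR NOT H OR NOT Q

Q = False, M = True, D = False, H = False, U = True, B = True, E = True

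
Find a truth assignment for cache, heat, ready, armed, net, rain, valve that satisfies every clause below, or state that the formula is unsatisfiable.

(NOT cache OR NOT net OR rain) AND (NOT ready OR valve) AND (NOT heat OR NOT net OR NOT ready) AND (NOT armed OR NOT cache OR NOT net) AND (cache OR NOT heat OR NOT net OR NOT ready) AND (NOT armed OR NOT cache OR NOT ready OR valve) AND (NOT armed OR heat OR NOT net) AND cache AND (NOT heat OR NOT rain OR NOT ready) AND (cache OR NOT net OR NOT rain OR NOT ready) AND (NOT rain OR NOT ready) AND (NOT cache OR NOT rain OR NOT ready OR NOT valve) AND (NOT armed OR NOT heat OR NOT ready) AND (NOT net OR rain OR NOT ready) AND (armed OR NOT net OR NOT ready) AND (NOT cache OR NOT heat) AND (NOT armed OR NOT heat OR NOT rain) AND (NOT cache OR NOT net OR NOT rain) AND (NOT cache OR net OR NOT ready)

Unit clause (cache) forces cache = True.
In (NOT cache OR NOT heat) only NOT heat is left, so heat = False.
Try ready = True:
  (NOT ready OR valve) forces valve = True.
  (NOT rain OR NOT ready) forces rain = False.
  (NOT cache OR NOT net OR rain) forces net = False.
  clause (NOT cache OR net OR NOT ready) is falsified — backtrack.
So ready = False.
Set armed = False.
Set net = False.
Set rain = False.
Set valve = False.
All clauses satisfied.

cache = True, heat = False, ready = False, armed = False, net = False, rain = False, valve = False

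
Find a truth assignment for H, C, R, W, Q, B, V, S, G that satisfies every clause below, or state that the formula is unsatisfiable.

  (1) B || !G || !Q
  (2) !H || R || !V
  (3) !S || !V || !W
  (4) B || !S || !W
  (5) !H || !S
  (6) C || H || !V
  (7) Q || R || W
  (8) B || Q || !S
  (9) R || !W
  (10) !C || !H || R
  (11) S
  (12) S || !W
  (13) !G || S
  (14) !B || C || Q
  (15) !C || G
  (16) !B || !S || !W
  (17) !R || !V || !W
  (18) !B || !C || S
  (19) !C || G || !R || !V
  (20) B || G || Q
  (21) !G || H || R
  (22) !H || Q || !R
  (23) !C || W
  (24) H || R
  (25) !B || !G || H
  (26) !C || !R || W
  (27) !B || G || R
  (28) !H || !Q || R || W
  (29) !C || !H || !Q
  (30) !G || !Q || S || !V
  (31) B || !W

Unit clause (S) forces S = True.
In (!H || !S) only !H is left, so H = False.
In (H || R) only R is left, so R = True.
Set C = False.
  then (C || H || !V) forces V = False.
Try W = True:
  (B || !S || !W) forces B = True.
  clause (!B || !S || !W) is falsified — backtrack.
So W = False.
Set Q = True.
Set B = True.
  then (!B || !G || H) forces G = False.
All clauses satisfied.

H=F, C=F, R=T, W=F, Q=T, B=T, V=F, S=T, G=F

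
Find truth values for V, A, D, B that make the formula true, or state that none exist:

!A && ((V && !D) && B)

V = True, A = False, D = False, B = True

  !A = True
  (V && !D) && B = True
    V && !D = True
      !D = True
Both conjuncts True, so the formula holds.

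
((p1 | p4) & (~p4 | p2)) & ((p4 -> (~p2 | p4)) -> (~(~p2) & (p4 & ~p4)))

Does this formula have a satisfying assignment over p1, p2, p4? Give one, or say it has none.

No satisfying assignment exists.

The conjunct (p4 -> (~p2 | p4)) -> (~(~p2) & (p4 & ~p4)) is unsatisfiable on its own:
  p2=F, p4=F: evaluates to False.
  p2=F, p4=T: evaluates to False.
  p2=T, p4=F: evaluates to False.
  p2=T, p4=T: evaluates to False.
So the whole conjunction is unsatisfiable.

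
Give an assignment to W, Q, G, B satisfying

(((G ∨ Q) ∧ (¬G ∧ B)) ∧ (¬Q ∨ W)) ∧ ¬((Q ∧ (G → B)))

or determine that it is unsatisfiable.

Unsatisfiable — no assignment works.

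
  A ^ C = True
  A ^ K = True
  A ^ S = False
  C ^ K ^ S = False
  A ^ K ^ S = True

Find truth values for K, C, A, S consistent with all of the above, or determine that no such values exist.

K: True; C: True; A: False; S: False

A ^ C = F ^ T = True ✓
A ^ K = F ^ T = True ✓
A ^ S = F ^ F = False ✓
C ^ K ^ S = T ^ T ^ F = False ✓
A ^ K ^ S = F ^ T ^ F = True ✓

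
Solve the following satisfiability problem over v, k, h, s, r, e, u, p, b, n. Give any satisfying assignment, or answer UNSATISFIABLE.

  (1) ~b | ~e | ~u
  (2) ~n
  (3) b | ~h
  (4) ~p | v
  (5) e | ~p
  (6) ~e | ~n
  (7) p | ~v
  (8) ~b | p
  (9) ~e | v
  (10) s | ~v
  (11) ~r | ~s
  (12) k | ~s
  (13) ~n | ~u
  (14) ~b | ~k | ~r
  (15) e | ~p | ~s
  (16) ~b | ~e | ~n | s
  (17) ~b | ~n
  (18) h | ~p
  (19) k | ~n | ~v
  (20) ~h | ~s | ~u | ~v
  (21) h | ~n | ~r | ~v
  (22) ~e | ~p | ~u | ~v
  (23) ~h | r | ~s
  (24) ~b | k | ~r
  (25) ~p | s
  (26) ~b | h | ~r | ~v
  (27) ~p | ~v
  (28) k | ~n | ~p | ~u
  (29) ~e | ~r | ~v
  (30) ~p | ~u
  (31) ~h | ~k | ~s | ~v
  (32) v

Case v = True:
  (~n) forces n = False.
  (p | ~v) forces p = True.
  Clause (~p | ~v) is falsified — contradiction.
Case v = False:
  Clause (v) is falsified — contradiction.
Both cases fail, so the formula is unsatisfiable.

Unsatisfiable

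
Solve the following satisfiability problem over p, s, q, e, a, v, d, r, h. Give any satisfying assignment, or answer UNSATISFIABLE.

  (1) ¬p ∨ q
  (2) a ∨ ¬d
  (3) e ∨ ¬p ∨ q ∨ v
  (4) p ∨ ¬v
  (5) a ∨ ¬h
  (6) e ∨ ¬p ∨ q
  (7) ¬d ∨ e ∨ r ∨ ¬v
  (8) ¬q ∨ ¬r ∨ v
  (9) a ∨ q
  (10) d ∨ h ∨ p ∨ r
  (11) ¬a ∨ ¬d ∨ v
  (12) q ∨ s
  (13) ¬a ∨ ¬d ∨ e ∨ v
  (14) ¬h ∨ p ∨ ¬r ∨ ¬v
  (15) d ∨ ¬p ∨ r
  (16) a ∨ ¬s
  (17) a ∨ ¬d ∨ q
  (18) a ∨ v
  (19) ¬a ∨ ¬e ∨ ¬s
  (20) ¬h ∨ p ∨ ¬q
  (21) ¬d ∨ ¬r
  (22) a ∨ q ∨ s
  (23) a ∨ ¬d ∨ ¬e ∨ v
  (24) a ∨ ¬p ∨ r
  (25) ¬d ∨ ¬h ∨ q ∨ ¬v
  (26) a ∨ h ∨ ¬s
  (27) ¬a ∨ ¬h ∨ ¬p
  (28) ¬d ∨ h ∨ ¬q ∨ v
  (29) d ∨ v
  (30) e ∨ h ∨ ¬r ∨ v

p = True, s = False, q = True, e = False, a = True, v = True, d = False, r = True, h = False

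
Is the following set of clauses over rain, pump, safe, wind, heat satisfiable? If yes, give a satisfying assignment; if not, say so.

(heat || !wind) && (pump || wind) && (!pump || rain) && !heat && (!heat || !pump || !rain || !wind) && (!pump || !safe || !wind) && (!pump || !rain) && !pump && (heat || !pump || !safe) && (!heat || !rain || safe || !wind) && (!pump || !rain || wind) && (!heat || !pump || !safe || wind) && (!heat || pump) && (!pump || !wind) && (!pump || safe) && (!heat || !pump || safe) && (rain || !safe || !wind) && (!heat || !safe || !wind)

Case pump = True:
  Clause (!pump) is falsified — contradiction.
Case pump = False:
  (pump || wind) forces wind = True.
  (heat || !wind) forces heat = True.
  Clause (!heat) is falsified — contradiction.
Both cases fail, so the formula is unsatisfiable.

Unsatisfiable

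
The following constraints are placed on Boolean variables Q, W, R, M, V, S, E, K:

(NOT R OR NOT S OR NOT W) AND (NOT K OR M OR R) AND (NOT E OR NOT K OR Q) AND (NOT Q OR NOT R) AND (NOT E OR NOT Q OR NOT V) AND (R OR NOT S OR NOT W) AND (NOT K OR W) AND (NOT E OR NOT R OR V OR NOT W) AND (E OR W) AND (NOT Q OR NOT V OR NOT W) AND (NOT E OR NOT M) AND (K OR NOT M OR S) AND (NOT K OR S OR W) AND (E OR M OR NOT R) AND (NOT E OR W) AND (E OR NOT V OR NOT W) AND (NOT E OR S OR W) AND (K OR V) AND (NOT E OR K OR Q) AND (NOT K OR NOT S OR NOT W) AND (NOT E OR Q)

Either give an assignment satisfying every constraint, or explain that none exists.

Q = True, W = True, R = False, M = True, V = False, S = False, E = False, K = True

Set Q = True.
  then (NOT Q OR NOT R) forces R = False.
Try W = False:
  (NOT K OR W) forces K = False.
  (E OR W) forces E = True.
  clause (NOT E OR W) is falsified — backtrack.
So W = True.
  then (R OR NOT S OR NOT W) forces S = False.
  then (NOT Q OR NOT V OR NOT W) forces V = False.
  then (K OR V) forces K = True.
  then (NOT K OR M OR R) forces M = True.
  then (NOT E OR NOT M) forces E = False.
All clauses satisfied.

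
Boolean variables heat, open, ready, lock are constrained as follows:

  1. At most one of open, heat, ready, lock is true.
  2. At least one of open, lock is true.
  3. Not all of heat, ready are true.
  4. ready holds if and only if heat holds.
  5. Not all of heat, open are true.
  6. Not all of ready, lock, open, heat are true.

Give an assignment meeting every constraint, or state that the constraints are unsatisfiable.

heat: False, open: True, ready: False, lock: False

  (1) {open, heat, ready, lock}: 1 true — at most one ✓
  (2) {open, lock}: 1 true — at least one ✓
  (3) {heat, ready}: 0/2 true — not all ✓
  (4) ready=F, heat=F — same ✓
  (5) {heat, open}: 1/2 true — not all ✓
  (6) {ready, lock, open, heat}: 1/4 true — not all ✓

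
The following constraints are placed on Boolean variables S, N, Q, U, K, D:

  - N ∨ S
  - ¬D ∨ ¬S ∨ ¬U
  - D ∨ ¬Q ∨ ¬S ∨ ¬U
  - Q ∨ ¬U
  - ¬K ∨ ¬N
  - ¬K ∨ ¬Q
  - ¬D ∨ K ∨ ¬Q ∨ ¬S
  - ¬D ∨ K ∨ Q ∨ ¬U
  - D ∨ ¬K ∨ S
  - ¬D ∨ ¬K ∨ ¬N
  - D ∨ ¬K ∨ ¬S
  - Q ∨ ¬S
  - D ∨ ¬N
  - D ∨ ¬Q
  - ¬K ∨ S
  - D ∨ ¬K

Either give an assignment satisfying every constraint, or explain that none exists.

Try S = True:
  (Q ∨ ¬S) forces Q = True.
  (¬K ∨ ¬Q) forces K = False.
  (¬D ∨ K ∨ ¬Q ∨ ¬S) forces D = False.
  clause (D ∨ ¬Q) is falsified — backtrack.
So S = False.
  then (N ∨ S) forces N = True.
  then (¬K ∨ ¬N) forces K = False.
  then (D ∨ ¬N) forces D = True.
Set Q = True.
Set U = True.
All clauses satisfied.

S = False; N = True; Q = True; U = True; K = False; D = True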